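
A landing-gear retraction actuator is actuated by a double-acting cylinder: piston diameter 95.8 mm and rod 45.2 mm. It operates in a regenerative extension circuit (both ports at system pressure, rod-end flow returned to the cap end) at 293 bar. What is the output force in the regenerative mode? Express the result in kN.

F ≈ 47.0 kN

With equal pressure on both faces, forces on the annular region cancel; the net push is pressure × rod cross-section.
Rod cross-section A_rod = π/4 × (45.2 mm)² = 1605 mm^2
F = P × A_rod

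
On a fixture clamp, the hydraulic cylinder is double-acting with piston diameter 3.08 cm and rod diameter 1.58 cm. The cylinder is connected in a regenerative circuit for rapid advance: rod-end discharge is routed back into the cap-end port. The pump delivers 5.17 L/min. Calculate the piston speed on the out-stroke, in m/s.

In regeneration the rod-end outflow joins the pump flow into the cap end, so the net volume the pump must supply per unit advance equals the rod cross-section area.
Rod cross-section A_rod = π/4 × (1.58 cm)² = 1.961 cm^2
v = Q_pump / A_rod

v ≈ 0.439 m/s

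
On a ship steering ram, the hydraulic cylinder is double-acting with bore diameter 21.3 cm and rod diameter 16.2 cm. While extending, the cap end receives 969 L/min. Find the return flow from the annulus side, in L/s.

Cap-side area A_cap = π/4 × (21.3 cm)² = 356.3 cm^2
Rod-side annular area A_ann = π/4 × (21.3² − 16.2²) = 150.2 cm^2
Piston speed v = Q_in/A_cap; rod-end outflow Q_out = v × A_ann = Q_in × A_ann/A_cap.

Q_out ≈ 6.81 L/s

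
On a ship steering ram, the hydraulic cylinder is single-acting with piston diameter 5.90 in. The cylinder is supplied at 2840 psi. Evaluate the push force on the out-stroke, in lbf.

F ≈ 77600 lbf

Cap-side area A_cap = π/4 × (5.90 in)² = 27.34 in^2
F = P × A_cap = 2840 psi × A_cap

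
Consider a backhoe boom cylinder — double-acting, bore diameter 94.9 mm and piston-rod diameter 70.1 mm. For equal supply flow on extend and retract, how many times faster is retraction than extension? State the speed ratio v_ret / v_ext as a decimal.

Cap-side area A_cap = π/4 × (94.9 mm)² = 7073 mm^2
Rod-side annular area A_ann = π/4 × (94.9² − 70.1²) = 3214 mm^2
For equal Q, v ∝ 1/A, so v_ret/v_ext = A_cap/A_ann.

v_ret/v_ext ≈ 2.20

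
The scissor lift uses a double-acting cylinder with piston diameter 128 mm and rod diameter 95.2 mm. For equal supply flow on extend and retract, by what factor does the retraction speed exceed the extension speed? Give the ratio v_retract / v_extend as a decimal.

Cap-side area A_cap = π/4 × (128 mm)² = 12870 mm^2
Rod-side annular area A_ann = π/4 × (128² − 95.2²) = 5750 mm^2
For equal Q, v ∝ 1/A, so v_ret/v_ext = A_cap/A_ann.

v_ret/v_ext ≈ 2.24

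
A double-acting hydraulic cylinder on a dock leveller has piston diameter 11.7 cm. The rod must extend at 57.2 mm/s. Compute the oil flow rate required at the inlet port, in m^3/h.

Cap-side area A_cap = π/4 × (11.7 cm)² = 107.5 cm^2
Q = A × v

Q ≈ 2.21 m^3/h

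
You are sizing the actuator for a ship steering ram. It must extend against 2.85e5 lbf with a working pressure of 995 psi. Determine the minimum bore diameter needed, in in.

D ≈ 19.1 in

Extension force acts on the full piston face: F = P × (π/4)D².
D = √(4F / (πP)) = √(4 × 2.85e5 lbf / (π × 995 psi))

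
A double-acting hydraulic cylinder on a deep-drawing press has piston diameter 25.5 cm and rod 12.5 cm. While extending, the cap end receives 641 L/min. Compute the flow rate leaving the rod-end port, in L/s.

Cap-side area A_cap = π/4 × (25.5 cm)² = 510.7 cm^2
Rod-side annular area A_ann = π/4 × (25.5² − 12.5²) = 388.0 cm^2
Piston speed v = Q_in/A_cap; rod-end outflow Q_out = v × A_ann = Q_in × A_ann/A_cap.

Q_out ≈ 8.12 L/s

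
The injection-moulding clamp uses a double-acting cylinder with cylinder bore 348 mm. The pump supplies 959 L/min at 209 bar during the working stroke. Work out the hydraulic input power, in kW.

Hydraulic power = P × Q

W ≈ 334 kW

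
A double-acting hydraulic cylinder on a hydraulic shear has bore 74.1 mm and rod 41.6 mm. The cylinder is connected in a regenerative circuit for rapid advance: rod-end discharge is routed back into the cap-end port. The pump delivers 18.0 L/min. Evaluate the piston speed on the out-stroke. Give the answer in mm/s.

v ≈ 221 mm/s

In regeneration the rod-end outflow joins the pump flow into the cap end, so the net volume the pump must supply per unit advance equals the rod cross-section area.
Rod cross-section A_rod = π/4 × (41.6 mm)² = 1359 mm^2
v = Q_pump / A_rod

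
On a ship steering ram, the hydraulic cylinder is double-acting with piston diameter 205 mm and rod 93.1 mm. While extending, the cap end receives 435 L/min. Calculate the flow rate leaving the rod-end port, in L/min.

Q_out ≈ 345 L/min

Cap-side area A_cap = π/4 × (205 mm)² = 33010 mm^2
Rod-side annular area A_ann = π/4 × (205² − 93.1²) = 26200 mm^2
Piston speed v = Q_in/A_cap; rod-end outflow Q_out = v × A_ann = Q_in × A_ann/A_cap.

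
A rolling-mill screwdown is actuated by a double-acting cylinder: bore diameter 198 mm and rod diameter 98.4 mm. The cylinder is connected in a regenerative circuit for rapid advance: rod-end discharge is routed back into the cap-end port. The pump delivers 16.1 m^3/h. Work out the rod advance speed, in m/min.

v ≈ 35.3 m/min

In regeneration the rod-end outflow joins the pump flow into the cap end, so the net volume the pump must supply per unit advance equals the rod cross-section area.
Rod cross-section A_rod = π/4 × (98.4 mm)² = 7605 mm^2
v = Q_pump / A_rod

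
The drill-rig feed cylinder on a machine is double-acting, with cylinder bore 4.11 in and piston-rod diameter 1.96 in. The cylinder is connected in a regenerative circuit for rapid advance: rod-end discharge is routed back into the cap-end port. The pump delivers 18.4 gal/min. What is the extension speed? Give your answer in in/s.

In regeneration the rod-end outflow joins the pump flow into the cap end, so the net volume the pump must supply per unit advance equals the rod cross-section area.
Rod cross-section A_rod = π/4 × (1.96 in)² = 3.017 in^2
v = Q_pump / A_rod

v ≈ 23.5 in/s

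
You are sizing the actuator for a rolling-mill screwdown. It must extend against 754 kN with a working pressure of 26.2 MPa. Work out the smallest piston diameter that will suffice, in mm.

Extension force acts on the full piston face: F = P × (π/4)D².
D = √(4F / (πP)) = √(4 × 754 kN / (π × 26.2 MPa))

D ≈ 191 mm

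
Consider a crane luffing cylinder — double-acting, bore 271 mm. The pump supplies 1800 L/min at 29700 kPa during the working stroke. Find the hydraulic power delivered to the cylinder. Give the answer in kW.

Hydraulic power = P × Q

W ≈ 891 kW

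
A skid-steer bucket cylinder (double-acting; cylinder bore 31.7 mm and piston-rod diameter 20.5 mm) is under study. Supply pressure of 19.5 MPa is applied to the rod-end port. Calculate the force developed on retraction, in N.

F ≈ 8950 N

Rod-side annular area A_ann = π/4 × (31.7² − 20.5²) = 459.2 mm^2
On retraction the pressure acts on the annular area (bore minus rod).
F = P × A_ann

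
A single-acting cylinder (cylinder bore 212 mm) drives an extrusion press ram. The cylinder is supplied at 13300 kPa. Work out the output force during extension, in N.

Cap-side area A_cap = π/4 × (212 mm)² = 35300 mm^2
F = P × A_cap = 13300 kPa × A_cap

F ≈ 4.69e5 N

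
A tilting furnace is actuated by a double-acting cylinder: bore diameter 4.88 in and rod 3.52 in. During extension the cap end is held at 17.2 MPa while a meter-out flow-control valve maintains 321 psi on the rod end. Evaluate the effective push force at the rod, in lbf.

Cap-side area A_cap = π/4 × (4.88 in)² = 18.70 in^2
Rod-side annular area A_ann = π/4 × (4.88² − 3.52²) = 8.972 in^2
Net thrust = P_cap·A_cap − P_rod·A_ann = 46660 lbf − 2880 lbf

F ≈ 43800 lbf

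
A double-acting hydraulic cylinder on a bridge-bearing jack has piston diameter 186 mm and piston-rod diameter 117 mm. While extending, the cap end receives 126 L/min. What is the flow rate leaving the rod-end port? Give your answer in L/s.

Cap-side area A_cap = π/4 × (186 mm)² = 27170 mm^2
Rod-side annular area A_ann = π/4 × (186² − 117²) = 16420 mm^2
Piston speed v = Q_in/A_cap; rod-end outflow Q_out = v × A_ann = Q_in × A_ann/A_cap.

Q_out ≈ 1.27 L/s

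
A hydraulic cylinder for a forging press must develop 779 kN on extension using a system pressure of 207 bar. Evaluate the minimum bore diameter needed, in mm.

D ≈ 219 mm

Extension force acts on the full piston face: F = P × (π/4)D².
D = √(4F / (πP)) = √(4 × 779 kN / (π × 207 bar))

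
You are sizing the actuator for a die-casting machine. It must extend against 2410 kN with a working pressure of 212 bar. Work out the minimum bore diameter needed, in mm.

Extension force acts on the full piston face: F = P × (π/4)D².
D = √(4F / (πP)) = √(4 × 2410 kN / (π × 212 bar))

D ≈ 380 mm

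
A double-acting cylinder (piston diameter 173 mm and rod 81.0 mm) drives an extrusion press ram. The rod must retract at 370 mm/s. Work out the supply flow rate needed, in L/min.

Q ≈ 407 L/min

Rod-side annular area A_ann = π/4 × (173² − 81.0²) = 18350 mm^2
Q = A × v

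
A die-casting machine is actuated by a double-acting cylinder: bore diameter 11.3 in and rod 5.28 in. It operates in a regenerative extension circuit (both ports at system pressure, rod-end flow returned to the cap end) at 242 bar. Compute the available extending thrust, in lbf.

F ≈ 76900 lbf

With equal pressure on both faces, forces on the annular region cancel; the net push is pressure × rod cross-section.
Rod cross-section A_rod = π/4 × (5.28 in)² = 21.90 in^2
F = P × A_rod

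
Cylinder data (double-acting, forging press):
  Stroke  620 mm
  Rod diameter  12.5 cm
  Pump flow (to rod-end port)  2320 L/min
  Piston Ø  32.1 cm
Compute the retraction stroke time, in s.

t ≈ 1.10 s

Rod-side annular area A_ann = π/4 × (32.1² − 12.5²) = 686.6 cm^2
Swept volume V = A × L; t = V / Q = A·L / Q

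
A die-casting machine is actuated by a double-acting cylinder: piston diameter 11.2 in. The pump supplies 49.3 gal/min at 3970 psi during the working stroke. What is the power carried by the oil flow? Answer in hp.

W ≈ 114 hp

Hydraulic power = P × Q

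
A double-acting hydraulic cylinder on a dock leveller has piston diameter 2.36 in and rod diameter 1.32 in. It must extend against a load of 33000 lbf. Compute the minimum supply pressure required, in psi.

P ≈ 7540 psi

Cap-side area A_cap = π/4 × (2.36 in)² = 4.374 in^2
P = F / A = 33000 lbf / A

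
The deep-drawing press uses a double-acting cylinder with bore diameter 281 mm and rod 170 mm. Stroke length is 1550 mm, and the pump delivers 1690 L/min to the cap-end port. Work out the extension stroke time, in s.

t ≈ 3.41 s

Cap-side area A_cap = π/4 × (281 mm)² = 62020 mm^2
Swept volume V = A × L; t = V / Q = A·L / Q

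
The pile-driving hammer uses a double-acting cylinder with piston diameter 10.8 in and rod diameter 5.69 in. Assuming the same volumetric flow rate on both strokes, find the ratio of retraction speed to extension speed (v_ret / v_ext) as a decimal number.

Cap-side area A_cap = π/4 × (10.8 in)² = 91.61 in^2
Rod-side annular area A_ann = π/4 × (10.8² − 5.69²) = 66.18 in^2
For equal Q, v ∝ 1/A, so v_ret/v_ext = A_cap/A_ann.

v_ret/v_ext ≈ 1.38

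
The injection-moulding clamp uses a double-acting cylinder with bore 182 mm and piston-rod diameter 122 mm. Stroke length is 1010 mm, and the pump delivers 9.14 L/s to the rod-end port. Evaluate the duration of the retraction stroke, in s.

Rod-side annular area A_ann = π/4 × (182² − 122²) = 14330 mm^2
Swept volume V = A × L; t = V / Q = A·L / Q

t ≈ 1.58 s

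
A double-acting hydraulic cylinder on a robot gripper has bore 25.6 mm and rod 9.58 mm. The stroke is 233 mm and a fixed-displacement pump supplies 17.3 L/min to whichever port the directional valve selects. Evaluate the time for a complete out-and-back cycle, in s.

t ≈ 0.774 s

Cap-side area A_cap = π/4 × (25.6 mm)² = 514.7 mm^2
Rod-side annular area A_ann = π/4 × (25.6² − 9.58²) = 442.6 mm^2
t_ext = A_cap·L/Q = 0.4159 s
t_ret = A_ann·L/Q = 0.3577 s
t_cycle = t_ext + t_ret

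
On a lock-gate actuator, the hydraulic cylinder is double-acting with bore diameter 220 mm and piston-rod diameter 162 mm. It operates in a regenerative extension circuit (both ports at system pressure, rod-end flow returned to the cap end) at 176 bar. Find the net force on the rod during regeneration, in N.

F ≈ 3.63e5 N

With equal pressure on both faces, forces on the annular region cancel; the net push is pressure × rod cross-section.
Rod cross-section A_rod = π/4 × (162 mm)² = 20610 mm^2
F = P × A_rod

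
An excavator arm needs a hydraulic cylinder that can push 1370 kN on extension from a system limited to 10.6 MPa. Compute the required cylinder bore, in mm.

Extension force acts on the full piston face: F = P × (π/4)D².
D = √(4F / (πP)) = √(4 × 1370 kN / (π × 10.6 MPa))

D ≈ 406 mm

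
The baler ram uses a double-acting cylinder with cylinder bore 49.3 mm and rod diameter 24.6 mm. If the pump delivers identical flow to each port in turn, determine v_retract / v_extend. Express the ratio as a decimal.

v_ret/v_ext ≈ 1.33

Cap-side area A_cap = π/4 × (49.3 mm)² = 1909 mm^2
Rod-side annular area A_ann = π/4 × (49.3² − 24.6²) = 1434 mm^2
For equal Q, v ∝ 1/A, so v_ret/v_ext = A_cap/A_ann.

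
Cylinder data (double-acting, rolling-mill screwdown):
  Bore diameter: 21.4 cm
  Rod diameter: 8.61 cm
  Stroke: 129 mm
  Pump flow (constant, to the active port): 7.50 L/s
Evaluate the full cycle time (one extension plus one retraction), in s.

t ≈ 1.14 s

Cap-side area A_cap = π/4 × (21.4 cm)² = 359.7 cm^2
Rod-side annular area A_ann = π/4 × (21.4² − 8.61²) = 301.5 cm^2
t_ext = A_cap·L/Q = 0.6187 s
t_ret = A_ann·L/Q = 0.5185 s
t_cycle = t_ext + t_ret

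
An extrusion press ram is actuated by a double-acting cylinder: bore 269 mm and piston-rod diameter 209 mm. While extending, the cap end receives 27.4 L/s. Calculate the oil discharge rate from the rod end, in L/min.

Cap-side area A_cap = π/4 × (269 mm)² = 56830 mm^2
Rod-side annular area A_ann = π/4 × (269² − 209²) = 22530 mm^2
Piston speed v = Q_in/A_cap; rod-end outflow Q_out = v × A_ann = Q_in × A_ann/A_cap.

Q_out ≈ 652 L/min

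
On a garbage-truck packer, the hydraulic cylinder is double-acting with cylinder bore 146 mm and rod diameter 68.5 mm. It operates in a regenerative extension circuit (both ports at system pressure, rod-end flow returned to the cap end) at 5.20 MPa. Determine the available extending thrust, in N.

F ≈ 19200 N

With equal pressure on both faces, forces on the annular region cancel; the net push is pressure × rod cross-section.
Rod cross-section A_rod = π/4 × (68.5 mm)² = 3685 mm^2
F = P × A_rod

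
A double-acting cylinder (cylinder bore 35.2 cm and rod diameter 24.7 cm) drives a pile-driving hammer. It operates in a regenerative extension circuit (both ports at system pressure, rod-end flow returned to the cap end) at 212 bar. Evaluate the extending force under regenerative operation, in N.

With equal pressure on both faces, forces on the annular region cancel; the net push is pressure × rod cross-section.
Rod cross-section A_rod = π/4 × (24.7 cm)² = 479.2 cm^2
F = P × A_rod

F ≈ 1.02e6 N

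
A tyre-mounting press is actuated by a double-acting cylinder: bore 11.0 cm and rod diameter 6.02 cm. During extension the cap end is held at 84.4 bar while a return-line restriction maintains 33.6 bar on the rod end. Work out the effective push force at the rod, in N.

F ≈ 57800 N

Cap-side area A_cap = π/4 × (11.0 cm)² = 95.03 cm^2
Rod-side annular area A_ann = π/4 × (11.0² − 6.02²) = 66.57 cm^2
Net thrust = P_cap·A_cap − P_rod·A_ann = 80210 N − 22370 N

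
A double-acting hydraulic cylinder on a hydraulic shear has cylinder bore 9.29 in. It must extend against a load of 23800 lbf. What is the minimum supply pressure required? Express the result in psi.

Cap-side area A_cap = π/4 × (9.29 in)² = 67.78 in^2
P = F / A = 23800 lbf / A

P ≈ 351 psi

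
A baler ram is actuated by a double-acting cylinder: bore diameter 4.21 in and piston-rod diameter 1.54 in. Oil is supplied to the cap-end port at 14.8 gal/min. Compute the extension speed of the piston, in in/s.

v ≈ 4.09 in/s

Cap-side area A_cap = π/4 × (4.21 in)² = 13.92 in^2
v = Q / A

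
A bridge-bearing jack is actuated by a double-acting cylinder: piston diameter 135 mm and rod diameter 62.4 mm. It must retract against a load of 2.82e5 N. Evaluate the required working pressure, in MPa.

Rod-side annular area A_ann = π/4 × (135² − 62.4²) = 11260 mm^2
Retraction: pressure acts on the annular area.
P = F / A = 2.82e5 N / A

P ≈ 25.1 MPa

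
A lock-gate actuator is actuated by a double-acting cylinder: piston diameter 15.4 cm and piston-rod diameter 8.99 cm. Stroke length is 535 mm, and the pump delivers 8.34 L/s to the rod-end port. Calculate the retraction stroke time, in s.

t ≈ 0.788 s

Rod-side annular area A_ann = π/4 × (15.4² − 8.99²) = 122.8 cm^2
Swept volume V = A × L; t = V / Q = A·L / Q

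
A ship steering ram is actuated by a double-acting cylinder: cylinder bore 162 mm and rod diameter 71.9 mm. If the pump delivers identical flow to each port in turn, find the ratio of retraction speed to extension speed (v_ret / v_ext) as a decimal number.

Cap-side area A_cap = π/4 × (162 mm)² = 20610 mm^2
Rod-side annular area A_ann = π/4 × (162² − 71.9²) = 16550 mm^2
For equal Q, v ∝ 1/A, so v_ret/v_ext = A_cap/A_ann.

v_ret/v_ext ≈ 1.25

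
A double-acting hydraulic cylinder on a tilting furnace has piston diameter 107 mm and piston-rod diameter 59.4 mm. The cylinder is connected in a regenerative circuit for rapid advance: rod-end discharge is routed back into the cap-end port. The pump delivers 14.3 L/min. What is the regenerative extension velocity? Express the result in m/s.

In regeneration the rod-end outflow joins the pump flow into the cap end, so the net volume the pump must supply per unit advance equals the rod cross-section area.
Rod cross-section A_rod = π/4 × (59.4 mm)² = 2771 mm^2
v = Q_pump / A_rod

v ≈ 0.0860 m/s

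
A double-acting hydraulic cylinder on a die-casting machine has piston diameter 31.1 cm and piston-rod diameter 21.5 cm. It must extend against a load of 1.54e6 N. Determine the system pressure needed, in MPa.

Cap-side area A_cap = π/4 × (31.1 cm)² = 759.6 cm^2
P = F / A = 1.54e6 N / A

P ≈ 20.3 MPa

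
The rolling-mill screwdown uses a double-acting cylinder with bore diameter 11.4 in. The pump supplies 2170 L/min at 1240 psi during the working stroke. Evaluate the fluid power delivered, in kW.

W ≈ 309 kW

Hydraulic power = P × Q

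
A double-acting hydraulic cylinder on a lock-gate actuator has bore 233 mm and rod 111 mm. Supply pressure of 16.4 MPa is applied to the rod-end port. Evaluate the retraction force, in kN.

F ≈ 541 kN

Rod-side annular area A_ann = π/4 × (233² − 111²) = 32960 mm^2
On retraction the pressure acts on the annular area (bore minus rod).
F = P × A_ann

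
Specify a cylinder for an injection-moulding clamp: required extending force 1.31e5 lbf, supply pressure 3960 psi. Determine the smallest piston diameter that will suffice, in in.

Extension force acts on the full piston face: F = P × (π/4)D².
D = √(4F / (πP)) = √(4 × 1.31e5 lbf / (π × 3960 psi))

D ≈ 6.49 in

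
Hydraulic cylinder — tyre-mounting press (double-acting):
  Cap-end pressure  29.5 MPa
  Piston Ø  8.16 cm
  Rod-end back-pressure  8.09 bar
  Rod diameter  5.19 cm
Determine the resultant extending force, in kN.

Cap-side area A_cap = π/4 × (8.16 cm)² = 52.30 cm^2
Rod-side annular area A_ann = π/4 × (8.16² − 5.19²) = 31.14 cm^2
Net thrust = P_cap·A_cap − P_rod·A_ann = 154.3 kN − 2.519 kN

F ≈ 152 kN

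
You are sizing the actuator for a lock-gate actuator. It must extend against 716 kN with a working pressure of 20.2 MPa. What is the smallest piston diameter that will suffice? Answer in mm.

D ≈ 212 mm

Extension force acts on the full piston face: F = P × (π/4)D².
D = √(4F / (πP)) = √(4 × 716 kN / (π × 20.2 MPa))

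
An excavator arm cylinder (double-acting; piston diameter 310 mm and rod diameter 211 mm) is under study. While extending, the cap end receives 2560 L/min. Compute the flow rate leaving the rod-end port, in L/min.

Cap-side area A_cap = π/4 × (310 mm)² = 75480 mm^2
Rod-side annular area A_ann = π/4 × (310² − 211²) = 40510 mm^2
Piston speed v = Q_in/A_cap; rod-end outflow Q_out = v × A_ann = Q_in × A_ann/A_cap.

Q_out ≈ 1370 L/min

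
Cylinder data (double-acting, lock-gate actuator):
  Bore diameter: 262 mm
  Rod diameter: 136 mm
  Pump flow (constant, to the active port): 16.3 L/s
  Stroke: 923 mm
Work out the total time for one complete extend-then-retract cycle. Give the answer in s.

t ≈ 5.28 s

Cap-side area A_cap = π/4 × (262 mm)² = 53910 mm^2
Rod-side annular area A_ann = π/4 × (262² − 136²) = 39390 mm^2
t_ext = A_cap·L/Q = 3.053 s
t_ret = A_ann·L/Q = 2.230 s
t_cycle = t_ext + t_ret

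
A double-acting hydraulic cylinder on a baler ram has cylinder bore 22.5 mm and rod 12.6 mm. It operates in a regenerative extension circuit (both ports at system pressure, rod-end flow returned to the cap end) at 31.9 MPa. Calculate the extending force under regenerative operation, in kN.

With equal pressure on both faces, forces on the annular region cancel; the net push is pressure × rod cross-section.
Rod cross-section A_rod = π/4 × (12.6 mm)² = 124.7 mm^2
F = P × A_rod

F ≈ 3.98 kN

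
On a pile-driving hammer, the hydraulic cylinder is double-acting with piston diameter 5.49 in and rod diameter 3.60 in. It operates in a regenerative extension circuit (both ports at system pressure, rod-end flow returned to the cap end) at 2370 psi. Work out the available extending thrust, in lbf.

F ≈ 24100 lbf

With equal pressure on both faces, forces on the annular region cancel; the net push is pressure × rod cross-section.
Rod cross-section A_rod = π/4 × (3.60 in)² = 10.18 in^2
F = P × A_rod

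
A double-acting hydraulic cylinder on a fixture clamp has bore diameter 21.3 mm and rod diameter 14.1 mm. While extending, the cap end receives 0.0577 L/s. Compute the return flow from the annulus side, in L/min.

Q_out ≈ 1.94 L/min

Cap-side area A_cap = π/4 × (21.3 mm)² = 356.3 mm^2
Rod-side annular area A_ann = π/4 × (21.3² − 14.1²) = 200.2 mm^2
Piston speed v = Q_in/A_cap; rod-end outflow Q_out = v × A_ann = Q_in × A_ann/A_cap.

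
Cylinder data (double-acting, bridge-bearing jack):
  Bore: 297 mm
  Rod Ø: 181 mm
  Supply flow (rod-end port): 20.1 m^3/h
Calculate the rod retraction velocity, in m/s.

Rod-side annular area A_ann = π/4 × (297² − 181²) = 43550 mm^2
Flow into the rod-end port fills the annular volume.
v = Q / A

v ≈ 0.128 m/s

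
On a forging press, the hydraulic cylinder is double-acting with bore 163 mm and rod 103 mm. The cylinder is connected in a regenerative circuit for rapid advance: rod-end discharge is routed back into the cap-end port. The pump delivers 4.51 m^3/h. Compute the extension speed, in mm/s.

v ≈ 150 mm/s

In regeneration the rod-end outflow joins the pump flow into the cap end, so the net volume the pump must supply per unit advance equals the rod cross-section area.
Rod cross-section A_rod = π/4 × (103 mm)² = 8332 mm^2
v = Q_pump / A_rod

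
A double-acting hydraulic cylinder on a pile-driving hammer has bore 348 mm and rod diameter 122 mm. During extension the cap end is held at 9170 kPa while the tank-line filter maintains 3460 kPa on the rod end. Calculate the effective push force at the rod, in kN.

F ≈ 584 kN

Cap-side area A_cap = π/4 × (348 mm)² = 95110 mm^2
Rod-side annular area A_ann = π/4 × (348² − 122²) = 83420 mm^2
Net thrust = P_cap·A_cap − P_rod·A_ann = 872.2 kN − 288.7 kN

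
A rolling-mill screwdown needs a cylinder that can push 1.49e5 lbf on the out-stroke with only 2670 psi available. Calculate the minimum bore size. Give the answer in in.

Extension force acts on the full piston face: F = P × (π/4)D².
D = √(4F / (πP)) = √(4 × 1.49e5 lbf / (π × 2670 psi))

D ≈ 8.43 in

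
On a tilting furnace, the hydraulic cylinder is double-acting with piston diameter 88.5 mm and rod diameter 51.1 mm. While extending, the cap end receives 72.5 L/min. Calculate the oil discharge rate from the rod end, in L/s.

Q_out ≈ 0.805 L/s

Cap-side area A_cap = π/4 × (88.5 mm)² = 6151 mm^2
Rod-side annular area A_ann = π/4 × (88.5² − 51.1²) = 4101 mm^2
Piston speed v = Q_in/A_cap; rod-end outflow Q_out = v × A_ann = Q_in × A_ann/A_cap.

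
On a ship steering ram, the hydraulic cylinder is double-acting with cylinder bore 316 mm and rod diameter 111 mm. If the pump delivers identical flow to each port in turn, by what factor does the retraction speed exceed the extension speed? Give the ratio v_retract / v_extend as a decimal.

v_ret/v_ext ≈ 1.14

Cap-side area A_cap = π/4 × (316 mm)² = 78430 mm^2
Rod-side annular area A_ann = π/4 × (316² − 111²) = 68750 mm^2
For equal Q, v ∝ 1/A, so v_ret/v_ext = A_cap/A_ann.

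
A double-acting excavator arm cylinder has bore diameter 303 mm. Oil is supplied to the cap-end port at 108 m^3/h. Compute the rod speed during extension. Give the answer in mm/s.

v ≈ 416 mm/s

Cap-side area A_cap = π/4 × (303 mm)² = 72110 mm^2
v = Q / A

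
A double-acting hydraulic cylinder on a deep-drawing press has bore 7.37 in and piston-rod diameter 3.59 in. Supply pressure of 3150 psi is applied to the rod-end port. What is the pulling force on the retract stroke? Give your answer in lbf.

Rod-side annular area A_ann = π/4 × (7.37² − 3.59²) = 32.54 in^2
On retraction the pressure acts on the annular area (bore minus rod).
F = P × A_ann

F ≈ 1.02e5 lbf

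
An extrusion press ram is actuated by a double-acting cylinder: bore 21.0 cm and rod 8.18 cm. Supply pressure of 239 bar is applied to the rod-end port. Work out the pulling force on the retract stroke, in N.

F ≈ 7.02e5 N

Rod-side annular area A_ann = π/4 × (21.0² − 8.18²) = 293.8 cm^2
On retraction the pressure acts on the annular area (bore minus rod).
F = P × A_ann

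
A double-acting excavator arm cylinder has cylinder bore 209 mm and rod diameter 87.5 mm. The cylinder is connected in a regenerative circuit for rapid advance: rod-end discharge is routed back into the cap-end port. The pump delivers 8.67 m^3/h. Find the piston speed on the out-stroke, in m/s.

v ≈ 0.401 m/s

In regeneration the rod-end outflow joins the pump flow into the cap end, so the net volume the pump must supply per unit advance equals the rod cross-section area.
Rod cross-section A_rod = π/4 × (87.5 mm)² = 6013 mm^2
v = Q_pump / A_rod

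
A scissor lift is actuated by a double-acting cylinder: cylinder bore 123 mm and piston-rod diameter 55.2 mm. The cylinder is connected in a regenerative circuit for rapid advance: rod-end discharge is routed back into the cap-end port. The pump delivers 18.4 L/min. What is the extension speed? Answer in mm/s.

v ≈ 128 mm/s

In regeneration the rod-end outflow joins the pump flow into the cap end, so the net volume the pump must supply per unit advance equals the rod cross-section area.
Rod cross-section A_rod = π/4 × (55.2 mm)² = 2393 mm^2
v = Q_pump / A_rod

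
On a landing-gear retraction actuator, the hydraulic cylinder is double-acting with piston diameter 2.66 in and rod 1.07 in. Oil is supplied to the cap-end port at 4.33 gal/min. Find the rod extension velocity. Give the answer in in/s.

v ≈ 3.00 in/s

Cap-side area A_cap = π/4 × (2.66 in)² = 5.557 in^2
v = Q / A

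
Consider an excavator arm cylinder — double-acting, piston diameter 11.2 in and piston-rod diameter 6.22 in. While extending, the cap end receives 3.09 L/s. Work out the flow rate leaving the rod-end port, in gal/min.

Q_out ≈ 33.9 gal/min

Cap-side area A_cap = π/4 × (11.2 in)² = 98.52 in^2
Rod-side annular area A_ann = π/4 × (11.2² − 6.22²) = 68.13 in^2
Piston speed v = Q_in/A_cap; rod-end outflow Q_out = v × A_ann = Q_in × A_ann/A_cap.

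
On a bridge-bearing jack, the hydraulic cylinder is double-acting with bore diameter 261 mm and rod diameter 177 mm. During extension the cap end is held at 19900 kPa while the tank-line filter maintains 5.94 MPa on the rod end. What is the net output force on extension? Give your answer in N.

F ≈ 8.93e5 N

Cap-side area A_cap = π/4 × (261 mm)² = 53500 mm^2
Rod-side annular area A_ann = π/4 × (261² − 177²) = 28900 mm^2
Net thrust = P_cap·A_cap − P_rod·A_ann = 1.065e6 N − 1.716e5 N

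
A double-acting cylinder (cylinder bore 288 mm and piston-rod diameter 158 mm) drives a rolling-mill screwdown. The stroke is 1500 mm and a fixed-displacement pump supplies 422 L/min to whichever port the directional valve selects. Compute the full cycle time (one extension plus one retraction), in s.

Cap-side area A_cap = π/4 × (288 mm)² = 65140 mm^2
Rod-side annular area A_ann = π/4 × (288² − 158²) = 45540 mm^2
t_ext = A_cap·L/Q = 13.89 s
t_ret = A_ann·L/Q = 9.712 s
t_cycle = t_ext + t_ret

t ≈ 23.6 s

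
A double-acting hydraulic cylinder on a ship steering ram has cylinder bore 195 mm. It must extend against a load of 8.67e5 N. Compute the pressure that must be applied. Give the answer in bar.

Cap-side area A_cap = π/4 × (195 mm)² = 29860 mm^2
P = F / A = 8.67e5 N / A

P ≈ 290 bar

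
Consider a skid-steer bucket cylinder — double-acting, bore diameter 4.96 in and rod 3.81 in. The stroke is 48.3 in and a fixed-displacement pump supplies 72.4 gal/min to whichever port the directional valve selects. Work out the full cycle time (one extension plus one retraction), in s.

t ≈ 4.72 s

Cap-side area A_cap = π/4 × (4.96 in)² = 19.32 in^2
Rod-side annular area A_ann = π/4 × (4.96² − 3.81²) = 7.921 in^2
t_ext = A_cap·L/Q = 3.348 s
t_ret = A_ann·L/Q = 1.373 s
t_cycle = t_ext + t_ret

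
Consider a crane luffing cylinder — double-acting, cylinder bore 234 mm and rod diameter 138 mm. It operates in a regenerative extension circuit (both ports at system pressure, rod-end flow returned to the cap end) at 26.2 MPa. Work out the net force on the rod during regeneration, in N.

F ≈ 3.92e5 N

With equal pressure on both faces, forces on the annular region cancel; the net push is pressure × rod cross-section.
Rod cross-section A_rod = π/4 × (138 mm)² = 14960 mm^2
F = P × A_rod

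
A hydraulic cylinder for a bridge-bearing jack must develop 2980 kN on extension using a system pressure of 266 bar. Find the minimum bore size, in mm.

Extension force acts on the full piston face: F = P × (π/4)D².
D = √(4F / (πP)) = √(4 × 2980 kN / (π × 266 bar))

D ≈ 378 mm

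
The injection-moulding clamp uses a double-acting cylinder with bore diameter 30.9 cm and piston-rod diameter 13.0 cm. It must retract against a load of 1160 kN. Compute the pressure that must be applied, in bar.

P ≈ 188 bar

Rod-side annular area A_ann = π/4 × (30.9² − 13.0²) = 617.2 cm^2
Retraction: pressure acts on the annular area.
P = F / A = 1160 kN / A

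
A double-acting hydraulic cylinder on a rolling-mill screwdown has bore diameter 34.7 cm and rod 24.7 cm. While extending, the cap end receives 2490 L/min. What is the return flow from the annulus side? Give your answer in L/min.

Q_out ≈ 1230 L/min

Cap-side area A_cap = π/4 × (34.7 cm)² = 945.7 cm^2
Rod-side annular area A_ann = π/4 × (34.7² − 24.7²) = 466.5 cm^2
Piston speed v = Q_in/A_cap; rod-end outflow Q_out = v × A_ann = Q_in × A_ann/A_cap.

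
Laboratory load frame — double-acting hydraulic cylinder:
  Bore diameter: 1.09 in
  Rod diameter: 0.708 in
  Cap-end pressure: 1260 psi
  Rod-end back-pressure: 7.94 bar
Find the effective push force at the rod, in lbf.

F ≈ 1110 lbf

Cap-side area A_cap = π/4 × (1.09 in)² = 0.9331 in^2
Rod-side annular area A_ann = π/4 × (1.09² − 0.708²) = 0.5394 in^2
Net thrust = P_cap·A_cap − P_rod·A_ann = 1176 lbf − 62.12 lbf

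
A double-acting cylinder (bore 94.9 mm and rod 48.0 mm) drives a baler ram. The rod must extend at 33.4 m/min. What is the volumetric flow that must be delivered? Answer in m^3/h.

Cap-side area A_cap = π/4 × (94.9 mm)² = 7073 mm^2
Q = A × v

Q ≈ 14.2 m^3/h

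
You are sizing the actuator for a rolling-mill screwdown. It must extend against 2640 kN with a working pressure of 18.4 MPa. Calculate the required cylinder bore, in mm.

Extension force acts on the full piston face: F = P × (π/4)D².
D = √(4F / (πP)) = √(4 × 2640 kN / (π × 18.4 MPa))

D ≈ 427 mm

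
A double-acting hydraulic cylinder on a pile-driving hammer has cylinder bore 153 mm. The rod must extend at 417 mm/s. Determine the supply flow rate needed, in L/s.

Q ≈ 7.67 L/s

Cap-side area A_cap = π/4 × (153 mm)² = 18390 mm^2
Q = A × v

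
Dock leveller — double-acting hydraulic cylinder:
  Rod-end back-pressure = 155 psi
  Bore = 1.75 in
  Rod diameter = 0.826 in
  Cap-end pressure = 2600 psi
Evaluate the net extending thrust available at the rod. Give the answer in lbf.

F ≈ 5960 lbf

Cap-side area A_cap = π/4 × (1.75 in)² = 2.405 in^2
Rod-side annular area A_ann = π/4 × (1.75² − 0.826²) = 1.869 in^2
Net thrust = P_cap·A_cap − P_rod·A_ann = 6254 lbf − 289.8 lbf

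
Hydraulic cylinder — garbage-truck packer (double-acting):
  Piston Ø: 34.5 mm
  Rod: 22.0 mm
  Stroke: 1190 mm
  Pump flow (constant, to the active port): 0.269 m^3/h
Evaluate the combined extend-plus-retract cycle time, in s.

Cap-side area A_cap = π/4 × (34.5 mm)² = 934.8 mm^2
Rod-side annular area A_ann = π/4 × (34.5² − 22.0²) = 554.7 mm^2
t_ext = A_cap·L/Q = 14.89 s
t_ret = A_ann·L/Q = 8.834 s
t_cycle = t_ext + t_ret

t ≈ 23.7 s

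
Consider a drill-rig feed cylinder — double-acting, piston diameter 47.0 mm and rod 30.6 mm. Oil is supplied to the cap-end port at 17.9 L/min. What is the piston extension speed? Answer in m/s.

v ≈ 0.172 m/s

Cap-side area A_cap = π/4 × (47.0 mm)² = 1735 mm^2
v = Q / A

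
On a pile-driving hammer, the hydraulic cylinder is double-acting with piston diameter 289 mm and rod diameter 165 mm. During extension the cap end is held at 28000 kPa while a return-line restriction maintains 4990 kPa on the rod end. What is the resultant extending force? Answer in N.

F ≈ 1.62e6 N

Cap-side area A_cap = π/4 × (289 mm)² = 65600 mm^2
Rod-side annular area A_ann = π/4 × (289² − 165²) = 44210 mm^2
Net thrust = P_cap·A_cap − P_rod·A_ann = 1.837e6 N − 2.206e5 N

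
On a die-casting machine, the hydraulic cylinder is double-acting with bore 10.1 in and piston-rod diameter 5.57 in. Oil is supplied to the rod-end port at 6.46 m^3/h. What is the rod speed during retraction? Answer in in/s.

Rod-side annular area A_ann = π/4 × (10.1² − 5.57²) = 55.75 in^2
Flow into the rod-end port fills the annular volume.
v = Q / A

v ≈ 1.96 in/s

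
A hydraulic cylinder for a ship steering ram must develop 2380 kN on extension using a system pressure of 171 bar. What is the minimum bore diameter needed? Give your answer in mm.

D ≈ 421 mm

Extension force acts on the full piston face: F = P × (π/4)D².
D = √(4F / (πP)) = √(4 × 2380 kN / (π × 171 bar))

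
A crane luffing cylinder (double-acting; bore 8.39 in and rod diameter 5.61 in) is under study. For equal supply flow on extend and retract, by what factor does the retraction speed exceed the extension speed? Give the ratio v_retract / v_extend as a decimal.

v_ret/v_ext ≈ 1.81

Cap-side area A_cap = π/4 × (8.39 in)² = 55.29 in^2
Rod-side annular area A_ann = π/4 × (8.39² − 5.61²) = 30.57 in^2
For equal Q, v ∝ 1/A, so v_ret/v_ext = A_cap/A_ann.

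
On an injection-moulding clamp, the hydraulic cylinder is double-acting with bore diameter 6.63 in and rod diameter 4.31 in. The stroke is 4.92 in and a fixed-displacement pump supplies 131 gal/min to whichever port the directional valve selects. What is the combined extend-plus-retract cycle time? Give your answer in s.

t ≈ 0.531 s

Cap-side area A_cap = π/4 × (6.63 in)² = 34.52 in^2
Rod-side annular area A_ann = π/4 × (6.63² − 4.31²) = 19.93 in^2
t_ext = A_cap·L/Q = 0.3368 s
t_ret = A_ann·L/Q = 0.1945 s
t_cycle = t_ext + t_ret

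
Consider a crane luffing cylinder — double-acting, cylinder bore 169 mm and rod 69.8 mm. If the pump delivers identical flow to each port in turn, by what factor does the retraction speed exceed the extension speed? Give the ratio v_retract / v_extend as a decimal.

Cap-side area A_cap = π/4 × (169 mm)² = 22430 mm^2
Rod-side annular area A_ann = π/4 × (169² − 69.8²) = 18610 mm^2
For equal Q, v ∝ 1/A, so v_ret/v_ext = A_cap/A_ann.

v_ret/v_ext ≈ 1.21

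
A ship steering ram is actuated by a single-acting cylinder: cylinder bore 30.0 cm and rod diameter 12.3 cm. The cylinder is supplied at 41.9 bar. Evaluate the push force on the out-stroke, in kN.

Cap-side area A_cap = π/4 × (30.0 cm)² = 706.9 cm^2
F = P × A_cap = 41.9 bar × A_cap

F ≈ 296 kN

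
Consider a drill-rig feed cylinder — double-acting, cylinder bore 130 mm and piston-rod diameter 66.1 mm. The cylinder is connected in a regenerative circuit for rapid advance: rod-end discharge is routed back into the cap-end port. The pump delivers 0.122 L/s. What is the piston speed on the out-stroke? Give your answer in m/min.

In regeneration the rod-end outflow joins the pump flow into the cap end, so the net volume the pump must supply per unit advance equals the rod cross-section area.
Rod cross-section A_rod = π/4 × (66.1 mm)² = 3432 mm^2
v = Q_pump / A_rod

v ≈ 2.13 m/min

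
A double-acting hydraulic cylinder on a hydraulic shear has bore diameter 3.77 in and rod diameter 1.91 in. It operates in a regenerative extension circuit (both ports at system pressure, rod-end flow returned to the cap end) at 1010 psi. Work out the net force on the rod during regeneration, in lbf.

F ≈ 2890 lbf

With equal pressure on both faces, forces on the annular region cancel; the net push is pressure × rod cross-section.
Rod cross-section A_rod = π/4 × (1.91 in)² = 2.865 in^2
F = P × A_rod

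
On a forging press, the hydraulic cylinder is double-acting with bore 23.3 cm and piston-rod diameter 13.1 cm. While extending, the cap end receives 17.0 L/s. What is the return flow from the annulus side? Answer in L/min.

Cap-side area A_cap = π/4 × (23.3 cm)² = 426.4 cm^2
Rod-side annular area A_ann = π/4 × (23.3² − 13.1²) = 291.6 cm^2
Piston speed v = Q_in/A_cap; rod-end outflow Q_out = v × A_ann = Q_in × A_ann/A_cap.

Q_out ≈ 698 L/min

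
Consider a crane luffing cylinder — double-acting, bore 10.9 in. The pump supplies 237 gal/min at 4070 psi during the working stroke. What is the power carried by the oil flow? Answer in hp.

Hydraulic power = P × Q

W ≈ 563 hp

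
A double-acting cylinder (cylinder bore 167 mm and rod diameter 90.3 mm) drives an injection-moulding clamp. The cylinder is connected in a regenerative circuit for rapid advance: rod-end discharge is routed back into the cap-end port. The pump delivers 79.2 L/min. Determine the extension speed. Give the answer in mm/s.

In regeneration the rod-end outflow joins the pump flow into the cap end, so the net volume the pump must supply per unit advance equals the rod cross-section area.
Rod cross-section A_rod = π/4 × (90.3 mm)² = 6404 mm^2
v = Q_pump / A_rod

v ≈ 206 mm/s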